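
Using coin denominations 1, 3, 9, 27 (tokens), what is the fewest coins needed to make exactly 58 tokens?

4

58 = 2×27 + 1×3 + 1×1
Total coins = 2 + 1 + 1 = 4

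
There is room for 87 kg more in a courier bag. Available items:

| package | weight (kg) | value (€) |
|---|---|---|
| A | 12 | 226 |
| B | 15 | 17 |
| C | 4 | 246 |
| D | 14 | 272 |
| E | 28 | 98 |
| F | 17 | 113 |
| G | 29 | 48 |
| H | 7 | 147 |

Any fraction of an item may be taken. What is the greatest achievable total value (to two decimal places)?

1110.28

Ratios (sorted): C 61.50, H 21.00, D 19.43, A 18.83, F 6.65, E 3.50, G 1.66, B 1.13
take C (4 @ 246); take H (7 @ 147); take D (14 @ 272); take A (12 @ 226); take F (17 @ 113); take E (28 @ 98); take 5/29 of G → 8.28. Capacity used 87/87.
Total value = 1110.28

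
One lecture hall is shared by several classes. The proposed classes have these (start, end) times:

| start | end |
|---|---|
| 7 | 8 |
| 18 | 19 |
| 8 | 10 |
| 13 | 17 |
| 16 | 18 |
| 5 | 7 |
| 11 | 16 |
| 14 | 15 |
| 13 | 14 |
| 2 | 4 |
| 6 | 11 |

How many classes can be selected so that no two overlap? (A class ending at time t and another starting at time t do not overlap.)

8

Greedy by earliest finish: after sorting by end time, pick each interval compatible with the last pick.
By end time: (2,4), (5,7), (7,8), (8,10), (6,11), (13,14), (14,15), (11,16), (13,17), (16,18), (18,19).
Pick (2,4); next start ≥ 4 → (5,7); next start ≥ 7 → (7,8); next start ≥ 8 → (8,10); next start ≥ 10 → (13,14); next start ≥ 14 → (14,15); next start ≥ 15 → (16,18); next start ≥ 18 → (18,19).
Selected 8 classes.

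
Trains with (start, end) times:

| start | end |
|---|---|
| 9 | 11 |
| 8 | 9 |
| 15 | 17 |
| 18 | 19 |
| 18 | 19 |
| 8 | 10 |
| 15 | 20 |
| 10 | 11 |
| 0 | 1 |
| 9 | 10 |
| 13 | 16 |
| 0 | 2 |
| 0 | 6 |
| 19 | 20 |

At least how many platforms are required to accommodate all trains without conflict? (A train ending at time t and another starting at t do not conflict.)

3

Count concurrent intervals with a sweep; the peak is the room count.
starts: [0, 0, 0, 8, 8, 9, 9, 10, 13, 15, 15, 18, 18, 19]
ends:   [1, 2, 6, 9, 10, 10, 11, 11, 16, 17, 19, 19, 20, 20]
s0→1 s0→2 s0→3  — peak 3.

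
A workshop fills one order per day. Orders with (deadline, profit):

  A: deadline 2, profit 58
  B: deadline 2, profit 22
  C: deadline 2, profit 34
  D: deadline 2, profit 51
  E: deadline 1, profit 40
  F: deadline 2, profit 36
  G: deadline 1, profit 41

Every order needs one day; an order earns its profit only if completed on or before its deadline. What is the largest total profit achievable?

Sort by profit descending; place each in the latest free slot ≤ its deadline.
Profit order: A=58 D=51 G=41 E=40 F=36 C=34 B=22
Assign: A→slot 2, D→slot 1, G skipped, E skipped, F skipped, C skipped, B skipped.
Slots: [1:D] [2:A]
Profit = 51 + 58 = 109

109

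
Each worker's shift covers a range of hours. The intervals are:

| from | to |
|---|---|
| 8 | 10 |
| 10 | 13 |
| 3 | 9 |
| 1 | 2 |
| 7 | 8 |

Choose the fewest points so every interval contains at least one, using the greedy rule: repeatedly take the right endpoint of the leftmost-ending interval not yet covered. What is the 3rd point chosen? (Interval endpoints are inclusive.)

By right end: [1,2]  [7,8]  [3,9]  [8,10]  [10,13]
[1,2] uncovered → point at 2; [7,8] uncovered → point at 8; [10,13] uncovered → point at 13.
Points: 2, 8, 13 (3 total).

13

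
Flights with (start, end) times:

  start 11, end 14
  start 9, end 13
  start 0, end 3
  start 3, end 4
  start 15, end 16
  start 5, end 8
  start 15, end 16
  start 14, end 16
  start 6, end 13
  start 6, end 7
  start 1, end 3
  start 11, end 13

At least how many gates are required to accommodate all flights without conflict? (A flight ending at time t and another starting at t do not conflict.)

4

Count concurrent intervals with a sweep; the peak is the room count.
starts: [0, 1, 3, 5, 6, 6, 9, 11, 11, 14, 15, 15]
ends:   [3, 3, 4, 7, 8, 13, 13, 13, 14, 16, 16, 16]
s0→1 s1→2 e3→1 e3→0 s3→1 e4→0 s5→1 s6→2 s6→3 e7→2 e8→1 s9→2 s11→3 s11→4  — peak 4.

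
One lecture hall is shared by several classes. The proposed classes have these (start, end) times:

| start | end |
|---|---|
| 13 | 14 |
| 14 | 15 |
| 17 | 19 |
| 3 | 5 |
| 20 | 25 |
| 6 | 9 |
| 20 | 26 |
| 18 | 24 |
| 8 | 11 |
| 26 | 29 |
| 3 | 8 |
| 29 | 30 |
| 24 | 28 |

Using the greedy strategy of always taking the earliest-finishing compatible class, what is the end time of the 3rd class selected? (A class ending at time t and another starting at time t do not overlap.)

By end time: (3,5), (3,8), (6,9), (8,11), (13,14), (14,15), (17,19), (18,24), (20,25), (20,26), (24,28), (26,29), (29,30).
Pick (3,5); next start ≥ 5 → (6,9); next start ≥ 9 → (13,14); next start ≥ 14 → (14,15); next start ≥ 15 → (17,19); next start ≥ 19 → (20,25); next start ≥ 25 → (26,29); next start ≥ 29 → (29,30).
Selected: (3,5) (6,9) (13,14) (14,15) (17,19) (20,25) (26,29) (29,30)

14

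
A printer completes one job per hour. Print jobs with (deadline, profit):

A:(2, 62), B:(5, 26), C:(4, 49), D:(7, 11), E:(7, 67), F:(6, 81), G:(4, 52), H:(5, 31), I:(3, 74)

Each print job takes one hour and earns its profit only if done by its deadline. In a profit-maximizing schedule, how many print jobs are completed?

7

Sort by profit descending; place each in the latest free slot ≤ its deadline.
Profit order: F=81 I=74 E=67 A=62 G=52 C=49 H=31 B=26 D=11
Assign: F→slot 6, I→slot 3, E→slot 7, A→slot 2, G→slot 4, C→slot 1, H→slot 5, B skipped, D skipped.
Slots: [1:C] [2:A] [3:I] [4:G] [5:H] [6:F] [7:E]
7 of 9 scheduled.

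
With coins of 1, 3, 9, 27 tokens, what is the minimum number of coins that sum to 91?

5

Use the largest denomination that fits, subtract, and repeat.
91 = 3×27 + 1×9 + 1×1
Total coins = 3 + 1 + 1 = 5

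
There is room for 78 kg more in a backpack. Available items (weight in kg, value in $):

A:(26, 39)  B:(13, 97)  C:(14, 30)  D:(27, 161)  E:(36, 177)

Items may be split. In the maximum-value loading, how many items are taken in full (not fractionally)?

3

Sort by value per unit weight and fill in that order.
Order: B (97/13=7.46) > D (161/27=5.96) > E (177/36=4.92) > C (30/14=2.14) > A (39/26=1.50)
Fill: take B (13 @ 97) → take D (27 @ 161) → take E (36 @ 177) → take 2/14 of C → 4.29; 78/78 used.
3 item(s) taken whole; one partial (take 2/14 of C).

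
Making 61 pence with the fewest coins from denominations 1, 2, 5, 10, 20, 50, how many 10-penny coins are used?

Use the largest denomination that fits, subtract, and repeat.
61 − 1×50→11 − 1×10→1 − 1×1→0
Count of 10: 1

1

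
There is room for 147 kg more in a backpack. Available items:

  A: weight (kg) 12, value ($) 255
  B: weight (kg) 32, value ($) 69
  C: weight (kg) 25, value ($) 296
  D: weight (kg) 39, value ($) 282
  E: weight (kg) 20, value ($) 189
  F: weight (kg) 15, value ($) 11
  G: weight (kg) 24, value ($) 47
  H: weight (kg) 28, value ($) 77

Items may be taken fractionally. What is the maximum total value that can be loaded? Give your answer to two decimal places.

Sort by value per unit weight and fill in that order.
Order: A (255/12=21.25) > C (296/25=11.84) > E (189/20=9.45) > D (282/39=7.23) > H (77/28=2.75) > B (69/32=2.16) > G (47/24=1.96) > F (11/15=0.73)
Fill: take A (12 @ 255) → take C (25 @ 296) → take E (20 @ 189) → take D (39 @ 282) → take H (28 @ 77) → take 23/32 of B → 49.59; 147/147 used.
Total value = 1148.59

1148.59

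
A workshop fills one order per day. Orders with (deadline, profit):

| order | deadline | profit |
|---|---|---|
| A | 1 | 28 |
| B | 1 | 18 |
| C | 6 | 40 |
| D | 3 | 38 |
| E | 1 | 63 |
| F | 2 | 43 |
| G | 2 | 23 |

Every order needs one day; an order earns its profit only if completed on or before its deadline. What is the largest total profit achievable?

184

Sort by profit descending; place each in the latest free slot ≤ its deadline.
By profit: E(d1,63), F(d2,43), C(d6,40), D(d3,38), A(d1,28), G(d2,23), B(d1,18)
E→slot 1; F→slot 2; C→slot 6; D→slot 3; A skipped; G skipped; B skipped.
Profit = 63 + 43 + 38 + 40 = 184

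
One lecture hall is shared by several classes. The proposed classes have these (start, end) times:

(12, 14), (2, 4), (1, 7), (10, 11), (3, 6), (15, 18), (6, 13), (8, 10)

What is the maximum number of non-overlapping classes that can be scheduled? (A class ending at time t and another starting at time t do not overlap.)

Sorted by end: (2,4)  (3,6)  (1,7)  (8,10)  (10,11)  (6,13)  (12,14)  (15,18)
take (2,4); skip (3,6); take (8,10); take (10,11); take (12,14); take (15,18).
Selected 5 classes.

5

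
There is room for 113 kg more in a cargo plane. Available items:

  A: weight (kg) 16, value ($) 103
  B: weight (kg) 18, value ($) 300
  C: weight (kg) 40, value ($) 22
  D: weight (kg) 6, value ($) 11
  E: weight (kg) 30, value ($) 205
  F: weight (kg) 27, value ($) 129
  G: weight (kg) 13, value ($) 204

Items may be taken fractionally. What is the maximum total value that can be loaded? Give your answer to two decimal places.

953.65

Sort by value per unit weight and fill in that order.
Order: B (300/18=16.67) > G (204/13=15.69) > E (205/30=6.83) > A (103/16=6.44) > F (129/27=4.78) > D (11/6=1.83) > C (22/40=0.55)
Fill: take B (18 @ 300) → take G (13 @ 204) → take E (30 @ 205) → take A (16 @ 103) → take F (27 @ 129) → take D (6 @ 11) → take 3/40 of C → 1.65; 113/113 used.
Total value = 953.65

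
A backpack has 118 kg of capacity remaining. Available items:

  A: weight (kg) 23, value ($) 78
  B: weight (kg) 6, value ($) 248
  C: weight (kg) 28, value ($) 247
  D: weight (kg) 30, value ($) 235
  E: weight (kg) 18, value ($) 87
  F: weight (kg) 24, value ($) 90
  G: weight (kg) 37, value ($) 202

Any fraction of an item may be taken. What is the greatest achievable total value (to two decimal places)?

Sort by value per unit weight and fill in that order.
Order: B (248/6=41.33) > C (247/28=8.82) > D (235/30=7.83) > G (202/37=5.46) > E (87/18=4.83) > F (90/24=3.75) > A (78/23=3.39)
Fill: take B (6 @ 248) → take C (28 @ 247) → take D (30 @ 235) → take G (37 @ 202) → take 17/18 of E → 82.17; 118/118 used.
Total value = 1014.17

1014.17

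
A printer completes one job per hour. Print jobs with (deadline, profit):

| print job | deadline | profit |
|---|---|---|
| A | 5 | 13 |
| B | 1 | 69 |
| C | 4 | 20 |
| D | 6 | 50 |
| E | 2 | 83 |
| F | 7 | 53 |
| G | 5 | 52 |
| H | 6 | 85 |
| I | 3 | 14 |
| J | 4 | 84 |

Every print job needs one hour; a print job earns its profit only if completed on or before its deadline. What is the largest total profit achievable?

476

Take jobs in profit order; each goes to the latest open slot no later than its deadline.
Profit order: H=85 J=84 E=83 B=69 F=53 G=52 D=50 C=20 I=14 A=13
Assign: H→slot 6, J→slot 4, E→slot 2, B→slot 1, F→slot 7, G→slot 5, D→slot 3, C skipped, I skipped, A skipped.
Slots: [1:B] [2:E] [3:D] [4:J] [5:G] [6:H] [7:F]
Profit = 69 + 83 + 50 + 84 + 52 + 85 + 53 = 476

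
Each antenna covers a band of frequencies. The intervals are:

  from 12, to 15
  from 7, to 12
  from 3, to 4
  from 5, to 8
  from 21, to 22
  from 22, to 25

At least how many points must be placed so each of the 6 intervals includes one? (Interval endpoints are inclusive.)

By right end: [3,4]  [5,8]  [7,12]  [12,15]  [21,22]  [22,25]
[3,4] uncovered → point at 4; [5,8] uncovered → point at 8; [12,15] uncovered → point at 15; [21,22] uncovered → point at 22.
Points: 4, 8, 15, 22 (4 total).

4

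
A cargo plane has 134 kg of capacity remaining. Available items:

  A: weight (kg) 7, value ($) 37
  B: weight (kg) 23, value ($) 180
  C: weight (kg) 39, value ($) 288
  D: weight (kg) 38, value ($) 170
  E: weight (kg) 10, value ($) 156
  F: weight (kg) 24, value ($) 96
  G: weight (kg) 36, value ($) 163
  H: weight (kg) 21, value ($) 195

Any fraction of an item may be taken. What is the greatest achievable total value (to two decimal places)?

1009.94

Greedy by value/weight ratio, highest first.
Ratios (sorted): E 15.60, H 9.29, B 7.83, C 7.38, A 5.29, G 4.53, D 4.47, F 4.00
take E (10 @ 156); take H (21 @ 195); take B (23 @ 180); take C (39 @ 288); take A (7 @ 37); take 34/36 of G → 153.94. Capacity used 134/134.
Total value = 1009.94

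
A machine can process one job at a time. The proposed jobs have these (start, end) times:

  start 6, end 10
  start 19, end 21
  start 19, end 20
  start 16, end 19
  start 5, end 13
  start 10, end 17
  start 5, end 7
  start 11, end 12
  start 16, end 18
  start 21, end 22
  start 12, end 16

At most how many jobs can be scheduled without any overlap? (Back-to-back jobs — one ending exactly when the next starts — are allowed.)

6

Sort by end time and greedily take each interval whose start is ≥ the last chosen end.
Sorted by end: (5,7)  (6,10)  (11,12)  (5,13)  (12,16)  (10,17)  (16,18)  (16,19)  (19,20)  (19,21)  (21,22)
take (5,7); take (11,12); take (12,16); take (16,18); take (19,20); take (21,22).
Selected 6 jobs.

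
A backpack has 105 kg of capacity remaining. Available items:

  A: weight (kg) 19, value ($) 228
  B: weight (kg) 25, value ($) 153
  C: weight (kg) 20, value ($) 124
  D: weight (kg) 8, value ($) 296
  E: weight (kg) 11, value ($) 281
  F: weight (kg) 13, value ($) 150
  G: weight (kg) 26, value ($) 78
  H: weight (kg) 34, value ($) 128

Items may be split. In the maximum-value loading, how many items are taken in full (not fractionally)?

Ratios (sorted): D 37.00, E 25.55, A 12.00, F 11.54, C 6.20, B 6.12, H 3.76, G 3.00
take D (8 @ 296); take E (11 @ 281); take A (19 @ 228); take F (13 @ 150); take C (20 @ 124); take B (25 @ 153); take 9/34 of H → 33.88. Capacity used 105/105.
6 item(s) taken whole; one partial (take 9/34 of H).

6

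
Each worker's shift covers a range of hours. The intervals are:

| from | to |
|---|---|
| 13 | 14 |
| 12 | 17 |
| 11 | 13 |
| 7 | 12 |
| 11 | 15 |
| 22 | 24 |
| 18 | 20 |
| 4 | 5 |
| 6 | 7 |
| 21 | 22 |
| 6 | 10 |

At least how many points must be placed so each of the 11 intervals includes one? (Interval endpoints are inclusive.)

Process intervals by earliest right end; each time one isn't hit yet, stab at its right endpoint.
Sorted: [4,5] [6,7] [6,10] [7,12] [11,13] [13,14] [11,15] [12,17] [18,20] [21,22] [22,24]
{[4,5]} hit by 5; {[6,7],[6,10],[7,12]} hit by 7; {[11,13],[13,14],[11,15],[12,17]} hit by 13; {[18,20]} hit by 20; {[21,22],[22,24]} hit by 22.
Points: 5, 7, 13, 20, 22 (5 total).

5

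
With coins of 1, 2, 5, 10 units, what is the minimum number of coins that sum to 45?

Use the largest denomination that fits, subtract, and repeat.
45 − 4×10→5 − 1×5→0
Total coins = 4 + 1 = 5

5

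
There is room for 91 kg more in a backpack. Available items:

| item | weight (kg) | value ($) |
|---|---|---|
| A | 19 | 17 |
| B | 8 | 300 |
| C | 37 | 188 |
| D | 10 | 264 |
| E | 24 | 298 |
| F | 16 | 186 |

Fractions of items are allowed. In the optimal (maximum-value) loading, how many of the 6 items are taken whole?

Greedy by value/weight ratio, highest first.
Ratios (sorted): B 37.50, D 26.40, E 12.42, F 11.62, C 5.08, A 0.89
take B (8 @ 300); take D (10 @ 264); take E (24 @ 298); take F (16 @ 186); take 33/37 of C → 167.68. Capacity used 91/91.
4 item(s) taken whole; one partial (take 33/37 of C).

4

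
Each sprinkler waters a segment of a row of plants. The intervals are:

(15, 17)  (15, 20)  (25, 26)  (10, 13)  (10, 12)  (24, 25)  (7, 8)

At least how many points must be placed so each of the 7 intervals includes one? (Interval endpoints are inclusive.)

Sort by right endpoint; whenever an interval is uncovered, place a point at its right end.
Sorted: [7,8] [10,12] [10,13] [15,17] [15,20] [24,25] [25,26]
{[7,8]} hit by 8; {[10,12],[10,13]} hit by 12; {[15,17],[15,20]} hit by 17; {[24,25],[25,26]} hit by 25.
Points: 8, 12, 17, 25 (4 total).

4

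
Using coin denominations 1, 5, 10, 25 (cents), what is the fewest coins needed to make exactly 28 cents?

4

28 = 1×25 + 3×1
Total coins = 1 + 3 = 4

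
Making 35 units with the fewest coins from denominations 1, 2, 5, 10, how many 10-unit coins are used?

3

35 = 3×10 + 1×5
Count of 10: 3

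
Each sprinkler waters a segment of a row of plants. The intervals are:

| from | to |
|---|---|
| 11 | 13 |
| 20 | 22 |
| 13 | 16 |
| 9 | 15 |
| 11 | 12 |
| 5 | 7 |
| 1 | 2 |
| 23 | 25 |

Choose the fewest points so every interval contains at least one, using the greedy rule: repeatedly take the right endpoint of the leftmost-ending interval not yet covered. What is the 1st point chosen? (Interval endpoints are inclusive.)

Sorted: [1,2] [5,7] [11,12] [11,13] [9,15] [13,16] [20,22] [23,25]
{[1,2]} hit by 2; {[5,7]} hit by 7; {[11,12],[11,13],[9,15]} hit by 12; {[13,16]} hit by 16; {[20,22]} hit by 22; {[23,25]} hit by 25.
Points: 2, 7, 12, 16, 22, 25 (6 total).

2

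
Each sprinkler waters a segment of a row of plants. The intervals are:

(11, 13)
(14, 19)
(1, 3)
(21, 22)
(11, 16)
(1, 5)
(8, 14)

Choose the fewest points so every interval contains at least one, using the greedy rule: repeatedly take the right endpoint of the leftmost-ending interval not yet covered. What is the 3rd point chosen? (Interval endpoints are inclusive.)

Process intervals by earliest right end; each time one isn't hit yet, stab at its right endpoint.
Sorted: [1,3] [1,5] [11,13] [8,14] [11,16] [14,19] [21,22]
{[1,3],[1,5]} hit by 3; {[11,13],[8,14],[11,16]} hit by 13; {[14,19]} hit by 19; {[21,22]} hit by 22.
Points: 3, 13, 19, 22 (4 total).

19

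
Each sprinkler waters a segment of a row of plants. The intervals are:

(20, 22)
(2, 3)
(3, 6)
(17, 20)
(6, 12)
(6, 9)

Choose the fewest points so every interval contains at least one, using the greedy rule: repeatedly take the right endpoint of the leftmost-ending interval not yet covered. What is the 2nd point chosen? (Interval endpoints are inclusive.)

9

Process intervals by earliest right end; each time one isn't hit yet, stab at its right endpoint.
Sorted: [2,3] [3,6] [6,9] [6,12] [17,20] [20,22]
{[2,3],[3,6]} hit by 3; {[6,9],[6,12]} hit by 9; {[17,20],[20,22]} hit by 20.
Points: 3, 9, 20 (3 total).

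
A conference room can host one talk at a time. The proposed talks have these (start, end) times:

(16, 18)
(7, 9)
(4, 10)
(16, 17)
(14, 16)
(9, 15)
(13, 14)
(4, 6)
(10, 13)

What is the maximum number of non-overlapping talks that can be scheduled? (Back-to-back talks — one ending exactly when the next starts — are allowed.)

6

Sorted by end: (4,6)  (7,9)  (4,10)  (10,13)  (13,14)  (9,15)  (14,16)  (16,17)  (16,18)
take (4,6); take (7,9); skip (4,10); take (10,13); take (13,14); take (14,16); take (16,17); skip (16,18).
Selected 6 talks.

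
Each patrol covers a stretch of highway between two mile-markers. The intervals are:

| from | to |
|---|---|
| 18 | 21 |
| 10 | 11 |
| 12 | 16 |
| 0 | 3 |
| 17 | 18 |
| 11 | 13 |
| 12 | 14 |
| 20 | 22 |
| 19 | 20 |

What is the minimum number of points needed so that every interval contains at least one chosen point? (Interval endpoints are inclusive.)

5

Sorted: [0,3] [10,11] [11,13] [12,14] [12,16] [17,18] [19,20] [18,21] [20,22]
{[0,3]} hit by 3; {[10,11],[11,13]} hit by 11; {[12,14],[12,16]} hit by 14; {[17,18]} hit by 18; {[19,20],[18,21],[20,22]} hit by 20.
Points: 3, 11, 14, 18, 20 (5 total).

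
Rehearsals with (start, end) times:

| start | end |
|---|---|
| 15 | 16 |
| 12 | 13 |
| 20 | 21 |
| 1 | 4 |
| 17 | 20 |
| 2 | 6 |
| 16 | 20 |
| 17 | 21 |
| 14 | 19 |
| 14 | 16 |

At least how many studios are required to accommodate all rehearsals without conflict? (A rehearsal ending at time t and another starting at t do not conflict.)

4

Count concurrent intervals with a sweep; the peak is the room count.
Events (time:±→running): 1:+→1 2:+→2 4:-→1 6:-→0 12:+→1 13:-→0 14:+→1 14:+→2 15:+→3 16:-→2 16:-→1 16:+→2 17:+→3 17:+→4 … peak 4.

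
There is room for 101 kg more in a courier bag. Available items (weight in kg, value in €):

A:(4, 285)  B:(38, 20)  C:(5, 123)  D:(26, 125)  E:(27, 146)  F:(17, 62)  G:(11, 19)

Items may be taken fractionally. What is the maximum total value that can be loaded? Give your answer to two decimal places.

Sort by value per unit weight and fill in that order.
Order: A (285/4=71.25) > C (123/5=24.60) > E (146/27=5.41) > D (125/26=4.81) > F (62/17=3.65) > G (19/11=1.73) > B (20/38=0.53)
Fill: take A (4 @ 285) → take C (5 @ 123) → take E (27 @ 146) → take D (26 @ 125) → take F (17 @ 62) → take G (11 @ 19) → take 11/38 of B → 5.79; 101/101 used.
Total value = 765.79

765.79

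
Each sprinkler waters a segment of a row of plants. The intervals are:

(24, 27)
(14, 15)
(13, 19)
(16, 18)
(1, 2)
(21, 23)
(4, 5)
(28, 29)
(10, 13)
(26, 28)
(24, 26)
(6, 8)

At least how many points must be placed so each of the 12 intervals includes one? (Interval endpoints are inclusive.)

Process intervals by earliest right end; each time one isn't hit yet, stab at its right endpoint.
By right end: [1,2]  [4,5]  [6,8]  [10,13]  [14,15]  [16,18]  [13,19]  [21,23]  [24,26]  [24,27]  [26,28]  [28,29]
[1,2] uncovered → point at 2; [4,5] uncovered → point at 5; [6,8] uncovered → point at 8; [10,13] uncovered → point at 13; [14,15] uncovered → point at 15; [16,18] uncovered → point at 18; [21,23] uncovered → point at 23; [24,26] uncovered → point at 26; [28,29] uncovered → point at 29.
Points: 2, 5, 8, 13, 15, 18, 23, 26, 29 (9 total).

9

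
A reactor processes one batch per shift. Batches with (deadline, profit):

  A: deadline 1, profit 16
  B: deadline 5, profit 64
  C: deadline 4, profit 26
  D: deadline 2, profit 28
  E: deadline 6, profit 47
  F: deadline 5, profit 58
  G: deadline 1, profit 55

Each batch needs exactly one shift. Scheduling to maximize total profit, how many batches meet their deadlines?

6

Sort by profit descending; place each in the latest free slot ≤ its deadline.
Profit order: B=64 F=58 G=55 E=47 D=28 C=26 A=16
Assign: B→slot 5, F→slot 4, G→slot 1, E→slot 6, D→slot 2, C→slot 3, A skipped.
Slots: [1:G] [2:D] [3:C] [4:F] [5:B] [6:E]
6 of 7 scheduled.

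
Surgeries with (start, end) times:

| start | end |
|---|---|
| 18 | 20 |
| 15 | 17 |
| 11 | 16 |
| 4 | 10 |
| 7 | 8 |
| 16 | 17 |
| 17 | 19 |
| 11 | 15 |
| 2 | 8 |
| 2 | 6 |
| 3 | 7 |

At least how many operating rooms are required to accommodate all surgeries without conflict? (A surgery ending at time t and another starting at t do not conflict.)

4

Events (time:±→running): 2:+→1 2:+→2 3:+→3 4:+→4 … peak 4.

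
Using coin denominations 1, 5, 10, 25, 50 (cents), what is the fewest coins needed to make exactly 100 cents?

Greedy: take as many of the largest coin as possible, then repeat with the remainder.
100 − 2×50→0
Total coins = 2 = 2

2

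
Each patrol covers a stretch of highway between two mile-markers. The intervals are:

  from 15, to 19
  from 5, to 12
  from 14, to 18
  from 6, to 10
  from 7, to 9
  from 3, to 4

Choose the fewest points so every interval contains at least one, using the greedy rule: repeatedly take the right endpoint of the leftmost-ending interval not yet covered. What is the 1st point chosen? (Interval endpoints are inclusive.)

4

Sort by right endpoint; whenever an interval is uncovered, place a point at its right end.
Sorted: [3,4] [7,9] [6,10] [5,12] [14,18] [15,19]
{[3,4]} hit by 4; {[7,9],[6,10],[5,12]} hit by 9; {[14,18],[15,19]} hit by 18.
Points: 4, 9, 18 (3 total).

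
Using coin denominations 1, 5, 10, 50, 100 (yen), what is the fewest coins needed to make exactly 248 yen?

10

Greedy: take as many of the largest coin as possible, then repeat with the remainder.
248 − 2×100→48 − 4×10→8 − 1×5→3 − 3×1→0
Total coins = 2 + 4 + 1 + 3 = 10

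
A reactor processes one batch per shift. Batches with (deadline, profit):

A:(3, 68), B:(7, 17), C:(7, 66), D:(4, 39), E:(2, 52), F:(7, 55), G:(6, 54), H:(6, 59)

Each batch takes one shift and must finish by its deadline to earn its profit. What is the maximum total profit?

Sort by profit descending; place each in the latest free slot ≤ its deadline.
By profit: A(d3,68), C(d7,66), H(d6,59), F(d7,55), G(d6,54), E(d2,52), D(d4,39), B(d7,17)
A→slot 3; C→slot 7; H→slot 6; F→slot 5; G→slot 4; E→slot 2; D→slot 1; B skipped.
Profit = 39 + 52 + 68 + 54 + 55 + 59 + 66 = 393

393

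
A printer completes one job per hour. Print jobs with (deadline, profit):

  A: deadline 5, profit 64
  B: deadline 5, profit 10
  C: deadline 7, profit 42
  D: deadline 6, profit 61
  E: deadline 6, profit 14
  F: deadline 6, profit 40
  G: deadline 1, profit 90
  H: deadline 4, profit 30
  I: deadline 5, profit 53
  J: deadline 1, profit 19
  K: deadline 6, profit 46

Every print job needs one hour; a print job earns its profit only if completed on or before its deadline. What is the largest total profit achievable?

Profit order: G=90 A=64 D=61 I=53 K=46 C=42 F=40 H=30 J=19 E=14 B=10
Assign: G→slot 1, A→slot 5, D→slot 6, I→slot 4, K→slot 3, C→slot 7, F→slot 2, H skipped, J skipped, E skipped, B skipped.
Slots: [1:G] [2:F] [3:K] [4:I] [5:A] [6:D] [7:C]
Profit = 90 + 40 + 46 + 53 + 64 + 61 + 42 = 396

396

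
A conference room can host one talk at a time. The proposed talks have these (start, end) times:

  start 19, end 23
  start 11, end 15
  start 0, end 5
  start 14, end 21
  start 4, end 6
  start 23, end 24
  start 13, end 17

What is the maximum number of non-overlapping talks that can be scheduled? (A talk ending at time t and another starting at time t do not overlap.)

4

By end time: (0,5), (4,6), (11,15), (13,17), (14,21), (19,23), (23,24).
Pick (0,5); next start ≥ 5 → (11,15); next start ≥ 15 → (19,23); next start ≥ 23 → (23,24).
Selected 4 talks.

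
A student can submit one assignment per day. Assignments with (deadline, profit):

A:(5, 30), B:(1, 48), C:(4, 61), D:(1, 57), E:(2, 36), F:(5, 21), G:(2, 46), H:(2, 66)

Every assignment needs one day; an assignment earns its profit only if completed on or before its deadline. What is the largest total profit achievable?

235

Sort by profit descending; place each in the latest free slot ≤ its deadline.
By profit: H(d2,66), C(d4,61), D(d1,57), B(d1,48), G(d2,46), E(d2,36), A(d5,30), F(d5,21)
H→slot 2; C→slot 4; D→slot 1; B skipped; G skipped; E skipped; A→slot 5; F→slot 3.
Profit = 57 + 66 + 21 + 61 + 30 = 235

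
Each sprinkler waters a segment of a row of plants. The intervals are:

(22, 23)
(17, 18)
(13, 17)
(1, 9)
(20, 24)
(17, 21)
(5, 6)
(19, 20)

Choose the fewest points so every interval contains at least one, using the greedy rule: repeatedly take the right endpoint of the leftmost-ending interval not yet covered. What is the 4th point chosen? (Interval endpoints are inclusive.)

23

Sort by right endpoint; whenever an interval is uncovered, place a point at its right end.
By right end: [5,6]  [1,9]  [13,17]  [17,18]  [19,20]  [17,21]  [22,23]  [20,24]
[5,6] uncovered → point at 6; [13,17] uncovered → point at 17; [19,20] uncovered → point at 20; [22,23] uncovered → point at 23.
Points: 6, 17, 20, 23 (4 total).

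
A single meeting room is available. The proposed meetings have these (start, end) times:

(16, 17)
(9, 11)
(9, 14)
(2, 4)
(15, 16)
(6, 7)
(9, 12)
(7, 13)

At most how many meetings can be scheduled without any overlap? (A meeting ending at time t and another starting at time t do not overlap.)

5

Sort by end time and greedily take each interval whose start is ≥ the last chosen end.
Sorted by end: (2,4)  (6,7)  (9,11)  (9,12)  (7,13)  (9,14)  (15,16)  (16,17)
take (2,4); take (6,7); take (9,11); take (15,16); take (16,17).
Selected 5 meetings.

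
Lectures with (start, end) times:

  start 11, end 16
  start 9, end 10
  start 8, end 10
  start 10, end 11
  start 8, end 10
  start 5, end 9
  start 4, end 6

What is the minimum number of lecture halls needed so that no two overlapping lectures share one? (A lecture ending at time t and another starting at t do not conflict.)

3

The answer is the maximum number of intervals overlapping at any instant.
Events (time:±→running): 4:+→1 5:+→2 6:-→1 8:+→2 8:+→3 … peak 3.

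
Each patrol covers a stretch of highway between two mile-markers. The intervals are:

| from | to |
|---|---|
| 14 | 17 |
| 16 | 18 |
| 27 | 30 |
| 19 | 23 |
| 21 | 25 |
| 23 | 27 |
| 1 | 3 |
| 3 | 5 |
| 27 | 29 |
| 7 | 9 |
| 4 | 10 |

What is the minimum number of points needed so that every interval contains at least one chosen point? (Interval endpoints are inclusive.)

5

By right end: [1,3]  [3,5]  [7,9]  [4,10]  [14,17]  [16,18]  [19,23]  [21,25]  [23,27]  [27,29]  [27,30]
[1,3] uncovered → point at 3; [7,9] uncovered → point at 9; [14,17] uncovered → point at 17; [19,23] uncovered → point at 23; [27,29] uncovered → point at 29.
Points: 3, 9, 17, 23, 29 (5 total).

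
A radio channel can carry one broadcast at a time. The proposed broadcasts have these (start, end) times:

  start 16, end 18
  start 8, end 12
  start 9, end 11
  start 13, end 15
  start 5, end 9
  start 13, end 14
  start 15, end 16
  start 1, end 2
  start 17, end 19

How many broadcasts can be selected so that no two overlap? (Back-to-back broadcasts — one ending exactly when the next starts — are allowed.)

6

By end time: (1,2), (5,9), (9,11), (8,12), (13,14), (13,15), (15,16), (16,18), (17,19).
Pick (1,2); next start ≥ 2 → (5,9); next start ≥ 9 → (9,11); next start ≥ 11 → (13,14); next start ≥ 14 → (15,16); next start ≥ 16 → (16,18).
Selected 6 broadcasts.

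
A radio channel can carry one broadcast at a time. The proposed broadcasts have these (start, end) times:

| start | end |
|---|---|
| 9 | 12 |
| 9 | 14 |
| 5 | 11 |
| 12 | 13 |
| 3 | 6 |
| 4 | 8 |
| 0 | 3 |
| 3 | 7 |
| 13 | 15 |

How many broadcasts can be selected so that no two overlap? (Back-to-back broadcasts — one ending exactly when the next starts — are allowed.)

Greedy by earliest finish: after sorting by end time, pick each interval compatible with the last pick.
Sorted by end: (0,3)  (3,6)  (3,7)  (4,8)  (5,11)  (9,12)  (12,13)  (9,14)  (13,15)
take (0,3); take (3,6); skip (3,7); take (9,12); take (12,13); skip (9,14); take (13,15).
Selected 5 broadcasts.

5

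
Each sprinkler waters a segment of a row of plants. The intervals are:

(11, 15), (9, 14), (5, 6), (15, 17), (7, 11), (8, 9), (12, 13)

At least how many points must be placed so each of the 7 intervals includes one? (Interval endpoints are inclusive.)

4

Sort by right endpoint; whenever an interval is uncovered, place a point at its right end.
By right end: [5,6]  [8,9]  [7,11]  [12,13]  [9,14]  [11,15]  [15,17]
[5,6] uncovered → point at 6; [8,9] uncovered → point at 9; [12,13] uncovered → point at 13; [15,17] uncovered → point at 17.
Points: 6, 9, 13, 17 (4 total).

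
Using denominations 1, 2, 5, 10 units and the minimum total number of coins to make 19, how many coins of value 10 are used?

Use the largest denomination that fits, subtract, and repeat.
19 = 1×10 + 1×5 + 2×2
Count of 10: 1

1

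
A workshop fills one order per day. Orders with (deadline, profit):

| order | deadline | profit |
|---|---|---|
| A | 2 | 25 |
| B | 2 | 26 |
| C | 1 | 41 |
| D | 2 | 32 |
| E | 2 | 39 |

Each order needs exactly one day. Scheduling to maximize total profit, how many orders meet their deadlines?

2

Sort by profit descending; place each in the latest free slot ≤ its deadline.
Profit order: C=41 E=39 D=32 B=26 A=25
Assign: C→slot 1, E→slot 2, D skipped, B skipped, A skipped.
Slots: [1:C] [2:E]
2 of 5 scheduled.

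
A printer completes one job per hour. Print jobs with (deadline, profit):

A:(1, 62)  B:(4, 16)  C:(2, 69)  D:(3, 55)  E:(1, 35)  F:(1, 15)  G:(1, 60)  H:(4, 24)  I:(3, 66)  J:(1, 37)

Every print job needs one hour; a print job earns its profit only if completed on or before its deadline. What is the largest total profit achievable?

Profit order: C=69 I=66 A=62 G=60 D=55 J=37 E=35 H=24 B=16 F=15
Assign: C→slot 2, I→slot 3, A→slot 1, G skipped, D skipped, J skipped, E skipped, H→slot 4, B skipped, F skipped.
Slots: [1:A] [2:C] [3:I] [4:H]
Profit = 62 + 69 + 66 + 24 = 221

221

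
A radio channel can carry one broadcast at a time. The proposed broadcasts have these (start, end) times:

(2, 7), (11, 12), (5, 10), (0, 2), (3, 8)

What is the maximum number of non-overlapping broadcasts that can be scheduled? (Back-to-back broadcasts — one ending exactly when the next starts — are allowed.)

By end time: (0,2), (2,7), (3,8), (5,10), (11,12).
Pick (0,2); next start ≥ 2 → (2,7); next start ≥ 7 → (11,12).
Selected 3 broadcasts.

3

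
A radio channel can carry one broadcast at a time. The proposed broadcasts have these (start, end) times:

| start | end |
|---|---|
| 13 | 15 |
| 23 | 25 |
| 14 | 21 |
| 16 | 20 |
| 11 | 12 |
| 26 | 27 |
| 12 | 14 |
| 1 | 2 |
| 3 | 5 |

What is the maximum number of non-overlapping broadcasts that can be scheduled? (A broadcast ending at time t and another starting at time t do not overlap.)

7

Greedy by earliest finish: after sorting by end time, pick each interval compatible with the last pick.
Sorted by end: (1,2)  (3,5)  (11,12)  (12,14)  (13,15)  (16,20)  (14,21)  (23,25)  (26,27)
take (1,2); take (3,5); take (11,12); take (12,14); skip (13,15); take (16,20); take (23,25); take (26,27).
Selected 7 broadcasts.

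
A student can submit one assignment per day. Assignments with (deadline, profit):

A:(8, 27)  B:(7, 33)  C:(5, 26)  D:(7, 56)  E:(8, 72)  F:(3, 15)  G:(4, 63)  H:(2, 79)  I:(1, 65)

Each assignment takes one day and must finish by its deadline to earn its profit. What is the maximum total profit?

421

Take jobs in profit order; each goes to the latest open slot no later than its deadline.
By profit: H(d2,79), E(d8,72), I(d1,65), G(d4,63), D(d7,56), B(d7,33), A(d8,27), C(d5,26), F(d3,15)
H→slot 2; E→slot 8; I→slot 1; G→slot 4; D→slot 7; B→slot 6; A→slot 5; C→slot 3; F skipped.
Profit = 65 + 79 + 26 + 63 + 27 + 33 + 56 + 72 = 421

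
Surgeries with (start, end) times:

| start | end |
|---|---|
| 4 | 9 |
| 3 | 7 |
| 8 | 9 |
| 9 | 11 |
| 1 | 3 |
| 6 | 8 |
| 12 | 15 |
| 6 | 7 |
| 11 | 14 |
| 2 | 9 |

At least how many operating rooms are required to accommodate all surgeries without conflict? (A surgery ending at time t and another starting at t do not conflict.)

Count concurrent intervals with a sweep; the peak is the room count.
Events (time:±→running): 1:+→1 2:+→2 3:-→1 3:+→2 4:+→3 6:+→4 6:+→5 … peak 5.

5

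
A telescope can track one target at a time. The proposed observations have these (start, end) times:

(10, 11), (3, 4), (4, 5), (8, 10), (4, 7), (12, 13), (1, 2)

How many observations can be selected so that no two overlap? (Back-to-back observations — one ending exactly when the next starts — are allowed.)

By end time: (1,2), (3,4), (4,5), (4,7), (8,10), (10,11), (12,13).
Pick (1,2); next start ≥ 2 → (3,4); next start ≥ 4 → (4,5); next start ≥ 5 → (8,10); next start ≥ 10 → (10,11); next start ≥ 11 → (12,13).
Selected 6 observations.

6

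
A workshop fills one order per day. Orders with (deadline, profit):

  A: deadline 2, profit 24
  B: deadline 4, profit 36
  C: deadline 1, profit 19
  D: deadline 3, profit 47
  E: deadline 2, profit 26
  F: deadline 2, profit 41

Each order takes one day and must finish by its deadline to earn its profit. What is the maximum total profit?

150

Sort by profit descending; place each in the latest free slot ≤ its deadline.
Profit order: D=47 F=41 B=36 E=26 A=24 C=19
Assign: D→slot 3, F→slot 2, B→slot 4, E→slot 1, A skipped, C skipped.
Slots: [1:E] [2:F] [3:D] [4:B]
Profit = 26 + 41 + 47 + 36 = 150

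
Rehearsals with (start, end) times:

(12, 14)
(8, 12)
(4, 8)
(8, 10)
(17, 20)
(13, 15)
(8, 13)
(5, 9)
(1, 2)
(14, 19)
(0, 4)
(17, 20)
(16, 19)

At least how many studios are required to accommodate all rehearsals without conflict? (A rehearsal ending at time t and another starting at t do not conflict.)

4

The answer is the maximum number of intervals overlapping at any instant.
starts: [0, 1, 4, 5, 8, 8, 8, 12, 13, 14, 16, 17, 17]
ends:   [2, 4, 8, 9, 10, 12, 13, 14, 15, 19, 19, 20, 20]
s0→1 s1→2 e2→1 e4→0 s4→1 s5→2 e8→1 s8→2 s8→3 s8→4  — peak 4.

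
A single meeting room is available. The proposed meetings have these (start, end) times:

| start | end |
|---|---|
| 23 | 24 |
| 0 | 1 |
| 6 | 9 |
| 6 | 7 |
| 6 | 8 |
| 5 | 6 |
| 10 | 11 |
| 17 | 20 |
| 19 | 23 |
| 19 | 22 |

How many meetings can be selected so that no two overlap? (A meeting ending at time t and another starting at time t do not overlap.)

6

Sorted by end: (0,1)  (5,6)  (6,7)  (6,8)  (6,9)  (10,11)  (17,20)  (19,22)  (19,23)  (23,24)
take (0,1); take (5,6); take (6,7); skip (6,8); take (10,11); take (17,20); skip (19,22); take (23,24).
Selected 6 meetings.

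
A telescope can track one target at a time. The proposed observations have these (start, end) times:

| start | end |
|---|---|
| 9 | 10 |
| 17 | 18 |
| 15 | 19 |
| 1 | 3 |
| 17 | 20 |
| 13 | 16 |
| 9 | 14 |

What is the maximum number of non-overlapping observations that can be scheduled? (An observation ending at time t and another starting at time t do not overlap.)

4

By end time: (1,3), (9,10), (9,14), (13,16), (17,18), (15,19), (17,20).
Pick (1,3); next start ≥ 3 → (9,10); next start ≥ 10 → (13,16); next start ≥ 16 → (17,18).
Selected 4 observations.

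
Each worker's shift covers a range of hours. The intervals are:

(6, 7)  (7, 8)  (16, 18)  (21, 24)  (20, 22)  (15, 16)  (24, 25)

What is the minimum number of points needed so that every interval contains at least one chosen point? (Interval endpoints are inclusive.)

Process intervals by earliest right end; each time one isn't hit yet, stab at its right endpoint.
By right end: [6,7]  [7,8]  [15,16]  [16,18]  [20,22]  [21,24]  [24,25]
[6,7] uncovered → point at 7; [15,16] uncovered → point at 16; [20,22] uncovered → point at 22; [24,25] uncovered → point at 25.
Points: 7, 16, 22, 25 (4 total).

4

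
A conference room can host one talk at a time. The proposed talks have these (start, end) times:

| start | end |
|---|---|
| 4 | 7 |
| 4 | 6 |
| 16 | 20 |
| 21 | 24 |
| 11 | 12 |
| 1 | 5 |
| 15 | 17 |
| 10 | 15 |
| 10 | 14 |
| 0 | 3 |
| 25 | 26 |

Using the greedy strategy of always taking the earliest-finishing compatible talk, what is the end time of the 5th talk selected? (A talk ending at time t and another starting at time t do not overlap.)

24

Order by finish time; keep every interval that doesn't clash with the previous kept one.
By end time: (0,3), (1,5), (4,6), (4,7), (11,12), (10,14), (10,15), (15,17), (16,20), (21,24), (25,26).
Pick (0,3); next start ≥ 3 → (4,6); next start ≥ 6 → (11,12); next start ≥ 12 → (15,17); next start ≥ 17 → (21,24); next start ≥ 24 → (25,26).
Selected: (0,3) (4,6) (11,12) (15,17) (21,24) (25,26)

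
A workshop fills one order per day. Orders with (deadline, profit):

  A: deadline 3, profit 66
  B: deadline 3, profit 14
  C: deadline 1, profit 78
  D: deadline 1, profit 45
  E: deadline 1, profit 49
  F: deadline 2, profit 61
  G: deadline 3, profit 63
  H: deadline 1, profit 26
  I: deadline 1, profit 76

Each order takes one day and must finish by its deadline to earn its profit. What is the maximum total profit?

Sort by profit descending; place each in the latest free slot ≤ its deadline.
By profit: C(d1,78), I(d1,76), A(d3,66), G(d3,63), F(d2,61), E(d1,49), D(d1,45), H(d1,26), B(d3,14)
C→slot 1; I skipped; A→slot 3; G→slot 2; F skipped; E skipped; D skipped; H skipped; B skipped.
Profit = 78 + 63 + 66 = 207

207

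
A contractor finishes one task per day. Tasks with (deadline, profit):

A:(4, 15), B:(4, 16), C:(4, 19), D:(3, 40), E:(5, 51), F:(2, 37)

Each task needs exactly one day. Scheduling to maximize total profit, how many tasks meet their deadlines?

Take jobs in profit order; each goes to the latest open slot no later than its deadline.
Profit order: E=51 D=40 F=37 C=19 B=16 A=15
Assign: E→slot 5, D→slot 3, F→slot 2, C→slot 4, B→slot 1, A skipped.
Slots: [1:B] [2:F] [3:D] [4:C] [5:E]
5 of 6 scheduled.

5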